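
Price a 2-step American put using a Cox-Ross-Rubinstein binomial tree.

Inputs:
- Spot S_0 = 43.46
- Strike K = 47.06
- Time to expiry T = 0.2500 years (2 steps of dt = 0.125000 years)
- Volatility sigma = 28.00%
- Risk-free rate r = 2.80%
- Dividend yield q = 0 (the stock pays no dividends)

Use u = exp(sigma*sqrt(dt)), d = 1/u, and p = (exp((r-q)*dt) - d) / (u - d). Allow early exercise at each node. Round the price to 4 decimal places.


dt = T/N = 0.125000
u = exp(sigma*sqrt(dt)) = 1.104061; d = 1/u = 0.905747
p = (exp((r-q)*dt) - d) / (u - d) = 0.492951
Discount per step: exp(-r*dt) = 0.996506
Stock lattice S(k, i) with i counting down-moves:
  k=0: S(0,0) = 43.4600
  k=1: S(1,0) = 47.9825; S(1,1) = 39.3638
  k=2: S(2,0) = 52.9756; S(2,1) = 43.4600; S(2,2) = 35.6536
Terminal payoffs V(N, i) = max(K - S_T, 0):
  V(2,0) = 0.000000; V(2,1) = 3.600000; V(2,2) = 11.406366
Backward induction: V(k, i) = exp(-r*dt) * [p * V(k+1, i) + (1-p) * V(k+1, i+1)]; then take max(V_cont, immediate exercise) for American.
  V(1,0) = exp(-r*dt) * [p*0.000000 + (1-p)*3.600000] = 1.818998; exercise = 0.000000; V(1,0) = max -> 1.818998
  V(1,1) = exp(-r*dt) * [p*3.600000 + (1-p)*11.406366] = 7.531801; exercise = 7.696223; V(1,1) = max -> 7.696223
  V(0,0) = exp(-r*dt) * [p*1.818998 + (1-p)*7.696223] = 4.782271; exercise = 3.600000; V(0,0) = max -> 4.782271

Answer: Price = V(0,0) = 4.7823


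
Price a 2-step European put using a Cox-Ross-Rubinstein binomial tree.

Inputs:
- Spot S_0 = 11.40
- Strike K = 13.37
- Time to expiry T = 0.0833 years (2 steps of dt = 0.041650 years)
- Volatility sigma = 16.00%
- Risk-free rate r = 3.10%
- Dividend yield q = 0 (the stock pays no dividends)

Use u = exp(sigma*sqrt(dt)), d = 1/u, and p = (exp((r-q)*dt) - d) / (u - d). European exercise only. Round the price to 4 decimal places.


Answer: Price = V(0,0) = 1.9355

Derivation:
dt = T/N = 0.041650
u = exp(sigma*sqrt(dt)) = 1.033192; d = 1/u = 0.967874
p = (exp((r-q)*dt) - d) / (u - d) = 0.511617
Discount per step: exp(-r*dt) = 0.998710
Stock lattice S(k, i) with i counting down-moves:
  k=0: S(0,0) = 11.4000
  k=1: S(1,0) = 11.7784; S(1,1) = 11.0338
  k=2: S(2,0) = 12.1693; S(2,1) = 11.4000; S(2,2) = 10.6793
Terminal payoffs V(N, i) = max(K - S_T, 0):
  V(2,0) = 1.200656; V(2,1) = 1.970000; V(2,2) = 2.690706
Backward induction: V(k, i) = exp(-r*dt) * [p * V(k+1, i) + (1-p) * V(k+1, i+1)].
  V(1,0) = exp(-r*dt) * [p*1.200656 + (1-p)*1.970000] = 1.574356
  V(1,1) = exp(-r*dt) * [p*1.970000 + (1-p)*2.690706] = 2.318984
  V(0,0) = exp(-r*dt) * [p*1.574356 + (1-p)*2.318984] = 1.935519


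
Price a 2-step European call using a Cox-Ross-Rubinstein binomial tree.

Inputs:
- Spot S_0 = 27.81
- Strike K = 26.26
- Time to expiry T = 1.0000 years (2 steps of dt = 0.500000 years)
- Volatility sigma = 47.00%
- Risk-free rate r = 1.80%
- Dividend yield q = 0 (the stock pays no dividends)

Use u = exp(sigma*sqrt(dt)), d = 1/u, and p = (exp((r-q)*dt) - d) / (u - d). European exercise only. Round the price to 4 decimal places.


dt = T/N = 0.500000
u = exp(sigma*sqrt(dt)) = 1.394227; d = 1/u = 0.717243
p = (exp((r-q)*dt) - d) / (u - d) = 0.431026
Discount per step: exp(-r*dt) = 0.991040
Stock lattice S(k, i) with i counting down-moves:
  k=0: S(0,0) = 27.8100
  k=1: S(1,0) = 38.7735; S(1,1) = 19.9465
  k=2: S(2,0) = 54.0590; S(2,1) = 27.8100; S(2,2) = 14.3065
Terminal payoffs V(N, i) = max(S_T - K, 0):
  V(2,0) = 27.799000; V(2,1) = 1.550000; V(2,2) = 0.000000
Backward induction: V(k, i) = exp(-r*dt) * [p * V(k+1, i) + (1-p) * V(k+1, i+1)].
  V(1,0) = exp(-r*dt) * [p*27.799000 + (1-p)*1.550000] = 12.748734
  V(1,1) = exp(-r*dt) * [p*1.550000 + (1-p)*0.000000] = 0.662104
  V(0,0) = exp(-r*dt) * [p*12.748734 + (1-p)*0.662104] = 5.819142

Answer: Price = V(0,0) = 5.8191


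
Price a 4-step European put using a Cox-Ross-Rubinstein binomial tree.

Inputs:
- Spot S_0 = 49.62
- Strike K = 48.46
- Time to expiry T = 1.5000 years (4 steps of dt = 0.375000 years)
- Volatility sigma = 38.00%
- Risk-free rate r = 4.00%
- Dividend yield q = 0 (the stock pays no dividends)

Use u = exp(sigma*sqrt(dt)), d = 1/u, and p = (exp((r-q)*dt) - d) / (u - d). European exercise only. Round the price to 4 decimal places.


Answer: Price = V(0,0) = 6.5715

Derivation:
dt = T/N = 0.375000
u = exp(sigma*sqrt(dt)) = 1.262005; d = 1/u = 0.792390
p = (exp((r-q)*dt) - d) / (u - d) = 0.474268
Discount per step: exp(-r*dt) = 0.985112
Stock lattice S(k, i) with i counting down-moves:
  k=0: S(0,0) = 49.6200
  k=1: S(1,0) = 62.6207; S(1,1) = 39.3184
  k=2: S(2,0) = 79.0276; S(2,1) = 49.6200; S(2,2) = 31.1555
  k=3: S(3,0) = 99.7332; S(3,1) = 62.6207; S(3,2) = 39.3184; S(3,3) = 24.6873
  k=4: S(4,0) = 125.8638; S(4,1) = 79.0276; S(4,2) = 49.6200; S(4,3) = 31.1555; S(4,4) = 19.5620
Terminal payoffs V(N, i) = max(K - S_T, 0):
  V(4,0) = 0.000000; V(4,1) = 0.000000; V(4,2) = 0.000000; V(4,3) = 17.304496; V(4,4) = 28.898020
Backward induction: V(k, i) = exp(-r*dt) * [p * V(k+1, i) + (1-p) * V(k+1, i+1)].
  V(3,0) = exp(-r*dt) * [p*0.000000 + (1-p)*0.000000] = 0.000000
  V(3,1) = exp(-r*dt) * [p*0.000000 + (1-p)*0.000000] = 0.000000
  V(3,2) = exp(-r*dt) * [p*0.000000 + (1-p)*17.304496] = 8.962090
  V(3,3) = exp(-r*dt) * [p*17.304496 + (1-p)*28.898020] = 23.051213
  V(2,0) = exp(-r*dt) * [p*0.000000 + (1-p)*0.000000] = 0.000000
  V(2,1) = exp(-r*dt) * [p*0.000000 + (1-p)*8.962090] = 4.641514
  V(2,2) = exp(-r*dt) * [p*8.962090 + (1-p)*23.051213] = 16.125494
  V(1,0) = exp(-r*dt) * [p*0.000000 + (1-p)*4.641514] = 2.403865
  V(1,1) = exp(-r*dt) * [p*4.641514 + (1-p)*16.125494] = 10.520025
  V(0,0) = exp(-r*dt) * [p*2.403865 + (1-p)*10.520025] = 6.571478


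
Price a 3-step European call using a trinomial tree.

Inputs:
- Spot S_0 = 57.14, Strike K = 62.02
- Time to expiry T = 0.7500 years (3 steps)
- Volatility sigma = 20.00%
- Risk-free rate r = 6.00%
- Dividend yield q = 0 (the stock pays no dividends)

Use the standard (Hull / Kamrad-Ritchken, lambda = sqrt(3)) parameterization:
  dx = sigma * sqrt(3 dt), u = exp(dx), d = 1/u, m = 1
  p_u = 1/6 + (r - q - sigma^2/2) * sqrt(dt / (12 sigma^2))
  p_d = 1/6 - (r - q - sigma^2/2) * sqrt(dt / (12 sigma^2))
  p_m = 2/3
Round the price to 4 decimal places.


Answer: Price = V(0,0) = 3.1824

Derivation:
dt = T/N = 0.250000; dx = sigma*sqrt(3*dt) = 0.173205
u = exp(dx) = 1.189110; d = 1/u = 0.840965
p_u = 0.195534, p_m = 0.666667, p_d = 0.137799
Discount per step: exp(-r*dt) = 0.985112
Stock lattice S(k, j) with j the centered position index:
  k=0: S(0,+0) = 57.1400
  k=1: S(1,-1) = 48.0527; S(1,+0) = 57.1400; S(1,+1) = 67.9457
  k=2: S(2,-2) = 40.4107; S(2,-1) = 48.0527; S(2,+0) = 57.1400; S(2,+1) = 67.9457; S(2,+2) = 80.7950
  k=3: S(3,-3) = 33.9840; S(3,-2) = 40.4107; S(3,-1) = 48.0527; S(3,+0) = 57.1400; S(3,+1) = 67.9457; S(3,+2) = 80.7950; S(3,+3) = 96.0741
Terminal payoffs V(N, j) = max(S_T - K, 0):
  V(3,-3) = 0.000000; V(3,-2) = 0.000000; V(3,-1) = 0.000000; V(3,+0) = 0.000000; V(3,+1) = 5.925742; V(3,+2) = 18.774958; V(3,+3) = 34.054088
Backward induction: V(k, j) = exp(-r*dt) * [p_u * V(k+1, j+1) + p_m * V(k+1, j) + p_d * V(k+1, j-1)]
  V(2,-2) = exp(-r*dt) * [p_u*0.000000 + p_m*0.000000 + p_d*0.000000] = 0.000000
  V(2,-1) = exp(-r*dt) * [p_u*0.000000 + p_m*0.000000 + p_d*0.000000] = 0.000000
  V(2,+0) = exp(-r*dt) * [p_u*5.925742 + p_m*0.000000 + p_d*0.000000] = 1.141435
  V(2,+1) = exp(-r*dt) * [p_u*18.774958 + p_m*5.925742 + p_d*0.000000] = 7.508169
  V(2,+2) = exp(-r*dt) * [p_u*34.054088 + p_m*18.774958 + p_d*5.925742] = 19.694298
  V(1,-1) = exp(-r*dt) * [p_u*1.141435 + p_m*0.000000 + p_d*0.000000] = 0.219867
  V(1,+0) = exp(-r*dt) * [p_u*7.508169 + p_m*1.141435 + p_d*0.000000] = 2.195874
  V(1,+1) = exp(-r*dt) * [p_u*19.694298 + p_m*7.508169 + p_d*1.141435] = 8.879448
  V(0,+0) = exp(-r*dt) * [p_u*8.879448 + p_m*2.195874 + p_d*0.219867] = 3.182354


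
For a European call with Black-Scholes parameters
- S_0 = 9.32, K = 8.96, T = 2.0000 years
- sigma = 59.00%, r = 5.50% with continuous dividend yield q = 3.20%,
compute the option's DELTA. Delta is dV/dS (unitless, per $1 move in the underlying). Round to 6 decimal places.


Answer: Delta = 0.655015

Derivation:
d1 = 0.5195346048; d2 = -0.3148513970
phi(d1) = 0.3485768223; exp(-qT) = 0.9380049995; exp(-rT) = 0.8958341353
N(d1) = 0.6983060061
Delta = exp(-qT) * N(d1) = 0.9380049995 * 0.6983060061 = 0.655015


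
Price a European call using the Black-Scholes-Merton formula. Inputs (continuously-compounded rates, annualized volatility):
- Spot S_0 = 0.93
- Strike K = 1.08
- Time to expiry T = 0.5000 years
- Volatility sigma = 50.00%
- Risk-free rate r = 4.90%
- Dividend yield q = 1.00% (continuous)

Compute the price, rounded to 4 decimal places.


d1 = (ln(S/K) + (r - q + 0.5*sigma^2) * T) / (sigma * sqrt(T)) = -0.19100859
d2 = d1 - sigma * sqrt(T) = -0.54456198
exp(-rT) = 0.97579769; exp(-qT) = 0.99501248
C = S_0 * exp(-qT) * N(d1) - K * exp(-rT) * N(d2)
N(d1) = 0.42425943; N(d2) = 0.29302741
C = 0.9300 * 0.99501248 * 0.42425943 - 1.0800 * 0.97579769 * 0.29302741 = 0.0838

Answer: Price = 0.0838


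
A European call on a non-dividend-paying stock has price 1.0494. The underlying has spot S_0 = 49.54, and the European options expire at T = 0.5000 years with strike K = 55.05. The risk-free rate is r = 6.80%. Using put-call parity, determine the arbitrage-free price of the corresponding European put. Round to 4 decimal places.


Put-call parity: C - P = S_0 * exp(-qT) - K * exp(-rT).
S_0 * exp(-qT) = 49.5400 * 1.00000000 = 49.54000000
K * exp(-rT) = 55.0500 * 0.96657150 = 53.20976133
P = C - S*exp(-qT) + K*exp(-rT)
P = 1.0494 - 49.54000000 + 53.20976133 = 4.7192

Answer: Put price = 4.7192


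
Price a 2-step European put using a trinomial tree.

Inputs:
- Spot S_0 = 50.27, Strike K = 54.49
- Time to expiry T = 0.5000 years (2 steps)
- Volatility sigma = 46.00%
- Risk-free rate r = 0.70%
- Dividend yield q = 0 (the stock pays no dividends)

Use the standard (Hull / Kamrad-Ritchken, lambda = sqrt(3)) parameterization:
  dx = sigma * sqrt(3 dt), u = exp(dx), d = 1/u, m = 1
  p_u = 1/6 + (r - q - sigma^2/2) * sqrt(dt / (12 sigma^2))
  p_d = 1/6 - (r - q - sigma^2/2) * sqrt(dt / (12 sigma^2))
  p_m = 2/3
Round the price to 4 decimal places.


dt = T/N = 0.250000; dx = sigma*sqrt(3*dt) = 0.398372
u = exp(dx) = 1.489398; d = 1/u = 0.671412
p_u = 0.135665, p_m = 0.666667, p_d = 0.197668
Discount per step: exp(-r*dt) = 0.998252
Stock lattice S(k, j) with j the centered position index:
  k=0: S(0,+0) = 50.2700
  k=1: S(1,-1) = 33.7519; S(1,+0) = 50.2700; S(1,+1) = 74.8720
  k=2: S(2,-2) = 22.6614; S(2,-1) = 33.7519; S(2,+0) = 50.2700; S(2,+1) = 74.8720; S(2,+2) = 111.5142
Terminal payoffs V(N, j) = max(K - S_T, 0):
  V(2,-2) = 31.828553; V(2,-1) = 20.738097; V(2,+0) = 4.220000; V(2,+1) = 0.000000; V(2,+2) = 0.000000
Backward induction: V(k, j) = exp(-r*dt) * [p_u * V(k+1, j+1) + p_m * V(k+1, j) + p_d * V(k+1, j-1)]
  V(1,-1) = exp(-r*dt) * [p_u*4.220000 + p_m*20.738097 + p_d*31.828553] = 20.653214
  V(1,+0) = exp(-r*dt) * [p_u*0.000000 + p_m*4.220000 + p_d*20.738097] = 6.900502
  V(1,+1) = exp(-r*dt) * [p_u*0.000000 + p_m*0.000000 + p_d*4.220000] = 0.832700
  V(0,+0) = exp(-r*dt) * [p_u*0.832700 + p_m*6.900502 + p_d*20.653214] = 8.780401

Answer: Price = V(0,0) = 8.7804


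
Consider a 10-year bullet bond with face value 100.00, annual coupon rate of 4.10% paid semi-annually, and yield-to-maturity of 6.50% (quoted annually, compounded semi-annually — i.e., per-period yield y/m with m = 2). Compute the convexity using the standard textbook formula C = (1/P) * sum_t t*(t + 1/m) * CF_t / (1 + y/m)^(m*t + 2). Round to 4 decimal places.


Answer: Convexity = 74.0419

Derivation:
Coupon per period c = face * coupon_rate / m = 2.050000
Periods per year m = 2; per-period yield y/m = 0.032500
Number of cashflows N = 20
Cashflows (t years, CF_t, discount factor 1/(1+y/m)^(m*t), PV):
  t = 0.5000: CF_t = 2.050000, DF = 0.968523, PV = 1.985472
  t = 1.0000: CF_t = 2.050000, DF = 0.938037, PV = 1.922975
  t = 1.5000: CF_t = 2.050000, DF = 0.908510, PV = 1.862446
  t = 2.0000: CF_t = 2.050000, DF = 0.879913, PV = 1.803822
  t = 2.5000: CF_t = 2.050000, DF = 0.852216, PV = 1.747043
  t = 3.0000: CF_t = 2.050000, DF = 0.825391, PV = 1.692051
  t = 3.5000: CF_t = 2.050000, DF = 0.799410, PV = 1.638791
  t = 4.0000: CF_t = 2.050000, DF = 0.774247, PV = 1.587206
  t = 4.5000: CF_t = 2.050000, DF = 0.749876, PV = 1.537246
  t = 5.0000: CF_t = 2.050000, DF = 0.726272, PV = 1.488858
  t = 5.5000: CF_t = 2.050000, DF = 0.703411, PV = 1.441993
  t = 6.0000: CF_t = 2.050000, DF = 0.681270, PV = 1.396604
  t = 6.5000: CF_t = 2.050000, DF = 0.659826, PV = 1.352643
  t = 7.0000: CF_t = 2.050000, DF = 0.639056, PV = 1.310066
  t = 7.5000: CF_t = 2.050000, DF = 0.618941, PV = 1.268829
  t = 8.0000: CF_t = 2.050000, DF = 0.599458, PV = 1.228890
  t = 8.5000: CF_t = 2.050000, DF = 0.580589, PV = 1.190208
  t = 9.0000: CF_t = 2.050000, DF = 0.562314, PV = 1.152744
  t = 9.5000: CF_t = 2.050000, DF = 0.544614, PV = 1.116459
  t = 10.0000: CF_t = 102.050000, DF = 0.527471, PV = 53.828441
Price P = sum_t PV_t = 82.552785
Convexity numerator sum_t t*(t + 1/m) * CF_t / (1+y/m)^(m*t + 2):
  t = 0.5000: term = 0.931223
  t = 1.0000: term = 2.705733
  t = 1.5000: term = 5.241129
  t = 2.0000: term = 8.460256
  t = 2.5000: term = 12.290929
  t = 3.0000: term = 16.665666
  t = 3.5000: term = 21.521441
  t = 4.0000: term = 26.799443
  t = 4.5000: term = 32.444846
  t = 5.0000: term = 38.406597
  t = 5.5000: term = 44.637207
  t = 6.0000: term = 51.092555
  t = 6.5000: term = 57.731701
  t = 7.0000: term = 64.516708
  t = 7.5000: term = 71.412475
  t = 8.0000: term = 78.386575
  t = 8.5000: term = 85.409101
  t = 9.0000: term = 92.452523
  t = 9.5000: term = 99.491551
  t = 10.0000: term = 5301.771191
Convexity = (1/P) * sum = 6112.368849 / 82.552785 = 74.041946


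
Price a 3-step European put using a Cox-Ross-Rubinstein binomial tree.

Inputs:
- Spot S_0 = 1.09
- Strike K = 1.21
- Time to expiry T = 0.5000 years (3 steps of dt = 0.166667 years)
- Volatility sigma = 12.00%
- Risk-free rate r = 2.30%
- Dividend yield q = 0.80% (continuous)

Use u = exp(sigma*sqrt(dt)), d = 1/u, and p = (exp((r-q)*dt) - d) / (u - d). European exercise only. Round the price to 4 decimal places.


dt = T/N = 0.166667
u = exp(sigma*sqrt(dt)) = 1.050210; d = 1/u = 0.952191
p = (exp((r-q)*dt) - d) / (u - d) = 0.513292
Discount per step: exp(-r*dt) = 0.996174
Stock lattice S(k, i) with i counting down-moves:
  k=0: S(0,0) = 1.0900
  k=1: S(1,0) = 1.1447; S(1,1) = 1.0379
  k=2: S(2,0) = 1.2022; S(2,1) = 1.0900; S(2,2) = 0.9883
  k=3: S(3,0) = 1.2626; S(3,1) = 1.1447; S(3,2) = 1.0379; S(3,3) = 0.9410
Terminal payoffs V(N, i) = max(K - S_T, 0):
  V(3,0) = 0.000000; V(3,1) = 0.065271; V(3,2) = 0.172112; V(3,3) = 0.268981
Backward induction: V(k, i) = exp(-r*dt) * [p * V(k+1, i) + (1-p) * V(k+1, i+1)].
  V(2,0) = exp(-r*dt) * [p*0.000000 + (1-p)*0.065271] = 0.031647
  V(2,1) = exp(-r*dt) * [p*0.065271 + (1-p)*0.172112] = 0.116823
  V(2,2) = exp(-r*dt) * [p*0.172112 + (1-p)*0.268981] = 0.218420
  V(1,0) = exp(-r*dt) * [p*0.031647 + (1-p)*0.116823] = 0.072823
  V(1,1) = exp(-r*dt) * [p*0.116823 + (1-p)*0.218420] = 0.165635
  V(0,0) = exp(-r*dt) * [p*0.072823 + (1-p)*0.165635] = 0.117544

Answer: Price = V(0,0) = 0.1175


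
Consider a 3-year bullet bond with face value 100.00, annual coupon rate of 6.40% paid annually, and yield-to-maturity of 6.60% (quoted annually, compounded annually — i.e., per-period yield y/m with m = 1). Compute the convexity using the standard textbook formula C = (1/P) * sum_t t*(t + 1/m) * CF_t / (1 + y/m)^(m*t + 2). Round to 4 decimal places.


Answer: Convexity = 9.7300

Derivation:
Coupon per period c = face * coupon_rate / m = 6.400000
Periods per year m = 1; per-period yield y/m = 0.066000
Number of cashflows N = 3
Cashflows (t years, CF_t, discount factor 1/(1+y/m)^(m*t), PV):
  t = 1.0000: CF_t = 6.400000, DF = 0.938086, PV = 6.003752
  t = 2.0000: CF_t = 6.400000, DF = 0.880006, PV = 5.632038
  t = 3.0000: CF_t = 106.400000, DF = 0.825521, PV = 87.835487
Price P = sum_t PV_t = 99.471277
Convexity numerator sum_t t*(t + 1/m) * CF_t / (1+y/m)^(m*t + 2):
  t = 1.0000: term = 10.566675
  t = 2.0000: term = 29.737360
  t = 3.0000: term = 927.548977
Convexity = (1/P) * sum = 967.853011 / 99.471277 = 9.729975


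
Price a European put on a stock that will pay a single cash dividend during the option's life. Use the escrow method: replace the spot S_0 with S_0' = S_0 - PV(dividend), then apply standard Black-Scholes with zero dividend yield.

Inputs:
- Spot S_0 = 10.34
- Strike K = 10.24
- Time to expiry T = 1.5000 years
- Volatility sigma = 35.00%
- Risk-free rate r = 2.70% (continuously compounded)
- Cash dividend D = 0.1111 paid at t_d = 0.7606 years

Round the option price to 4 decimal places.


Answer: Price = 1.5110

Derivation:
PV(D) = D * exp(-r * t_d) = 0.1111 * 0.97967323 = 0.10884170
S_0' = S_0 - PV(D) = 10.3400 - 0.10884170 = 10.23115830
d1 = (ln(S_0'/K) + (r + sigma^2/2)*T) / (sigma*sqrt(T)) = 0.30679551
d2 = d1 - sigma*sqrt(T) = -0.12186519
exp(-rT) = 0.96030916
N(-d1) = 0.37949951; N(-d2) = 0.54849711
P = K * exp(-rT) * N(-d2) - S_0' * N(-d1) = 10.2400 * 0.96030916 * 0.54849711 - 10.23115830 * 0.37949951 = 1.5110


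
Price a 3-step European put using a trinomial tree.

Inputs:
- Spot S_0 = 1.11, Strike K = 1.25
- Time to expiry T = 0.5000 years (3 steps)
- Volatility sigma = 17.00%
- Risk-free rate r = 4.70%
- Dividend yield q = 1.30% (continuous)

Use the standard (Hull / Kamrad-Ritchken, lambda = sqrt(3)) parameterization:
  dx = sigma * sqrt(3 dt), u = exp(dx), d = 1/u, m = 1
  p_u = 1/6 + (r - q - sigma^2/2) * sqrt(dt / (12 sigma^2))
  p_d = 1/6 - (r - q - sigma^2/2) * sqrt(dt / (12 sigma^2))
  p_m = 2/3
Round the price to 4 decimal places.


Answer: Price = V(0,0) = 0.1308

Derivation:
dt = T/N = 0.166667; dx = sigma*sqrt(3*dt) = 0.120208
u = exp(dx) = 1.127732; d = 1/u = 0.886736
p_u = 0.180220, p_m = 0.666667, p_d = 0.153114
Discount per step: exp(-r*dt) = 0.992197
Stock lattice S(k, j) with j the centered position index:
  k=0: S(0,+0) = 1.1100
  k=1: S(1,-1) = 0.9843; S(1,+0) = 1.1100; S(1,+1) = 1.2518
  k=2: S(2,-2) = 0.8728; S(2,-1) = 0.9843; S(2,+0) = 1.1100; S(2,+1) = 1.2518; S(2,+2) = 1.4117
  k=3: S(3,-3) = 0.7739; S(3,-2) = 0.8728; S(3,-1) = 0.9843; S(3,+0) = 1.1100; S(3,+1) = 1.2518; S(3,+2) = 1.4117; S(3,+3) = 1.5920
Terminal payoffs V(N, j) = max(K - S_T, 0):
  V(3,-3) = 0.476063; V(3,-2) = 0.377206; V(3,-1) = 0.265723; V(3,+0) = 0.140000; V(3,+1) = 0.000000; V(3,+2) = 0.000000; V(3,+3) = 0.000000
Backward induction: V(k, j) = exp(-r*dt) * [p_u * V(k+1, j+1) + p_m * V(k+1, j) + p_d * V(k+1, j-1)]
  V(2,-2) = exp(-r*dt) * [p_u*0.265723 + p_m*0.377206 + p_d*0.476063] = 0.369347
  V(2,-1) = exp(-r*dt) * [p_u*0.140000 + p_m*0.265723 + p_d*0.377206] = 0.258105
  V(2,+0) = exp(-r*dt) * [p_u*0.000000 + p_m*0.140000 + p_d*0.265723] = 0.132974
  V(2,+1) = exp(-r*dt) * [p_u*0.000000 + p_m*0.000000 + p_d*0.140000] = 0.021269
  V(2,+2) = exp(-r*dt) * [p_u*0.000000 + p_m*0.000000 + p_d*0.000000] = 0.000000
  V(1,-1) = exp(-r*dt) * [p_u*0.132974 + p_m*0.258105 + p_d*0.369347] = 0.250616
  V(1,+0) = exp(-r*dt) * [p_u*0.021269 + p_m*0.132974 + p_d*0.258105] = 0.130972
  V(1,+1) = exp(-r*dt) * [p_u*0.000000 + p_m*0.021269 + p_d*0.132974] = 0.034270
  V(0,+0) = exp(-r*dt) * [p_u*0.034270 + p_m*0.130972 + p_d*0.250616] = 0.130834


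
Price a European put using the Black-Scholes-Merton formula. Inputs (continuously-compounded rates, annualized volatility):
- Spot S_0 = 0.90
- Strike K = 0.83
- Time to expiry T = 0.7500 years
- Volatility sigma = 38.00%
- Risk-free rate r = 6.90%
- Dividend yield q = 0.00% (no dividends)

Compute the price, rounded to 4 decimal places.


Answer: Price = 0.0631

Derivation:
d1 = (ln(S/K) + (r - q + 0.5*sigma^2) * T) / (sigma * sqrt(T)) = 0.56783633
d2 = d1 - sigma * sqrt(T) = 0.23874668
exp(-rT) = 0.94956623; exp(-qT) = 1.00000000
P = K * exp(-rT) * N(-d2) - S_0 * exp(-qT) * N(-d1)
N(-d1) = 0.28507305; N(-d2) = 0.40565101
P = 0.8300 * 0.94956623 * 0.40565101 - 0.9000 * 1.00000000 * 0.28507305 = 0.0631


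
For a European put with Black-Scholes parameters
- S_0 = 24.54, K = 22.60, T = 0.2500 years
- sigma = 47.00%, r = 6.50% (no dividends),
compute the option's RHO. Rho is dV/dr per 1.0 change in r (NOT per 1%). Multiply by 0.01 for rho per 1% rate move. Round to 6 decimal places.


Answer: Rho = -2.119566

Derivation:
d1 = 0.5370937575; d2 = 0.3020937575
phi(d1) = 0.3453581152; exp(-qT) = 1.0000000000; exp(-rT) = 0.9838813190
N(-d2) = 0.3812902955
Rho = -K*T*exp(-rT)*N(-d2) = -22.6000 * 0.2500 * 0.9838813190 * 0.3812902955 = -2.119566


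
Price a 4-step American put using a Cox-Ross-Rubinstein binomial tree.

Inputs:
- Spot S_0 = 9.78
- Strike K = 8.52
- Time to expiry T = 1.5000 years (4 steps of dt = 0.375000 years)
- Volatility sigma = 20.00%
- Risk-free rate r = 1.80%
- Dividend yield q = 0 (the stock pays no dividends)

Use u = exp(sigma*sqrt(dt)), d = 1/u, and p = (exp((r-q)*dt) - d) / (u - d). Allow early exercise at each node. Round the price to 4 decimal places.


Answer: Price = V(0,0) = 0.3776

Derivation:
dt = T/N = 0.375000
u = exp(sigma*sqrt(dt)) = 1.130290; d = 1/u = 0.884728
p = (exp((r-q)*dt) - d) / (u - d) = 0.497001
Discount per step: exp(-r*dt) = 0.993273
Stock lattice S(k, i) with i counting down-moves:
  k=0: S(0,0) = 9.7800
  k=1: S(1,0) = 11.0542; S(1,1) = 8.6526
  k=2: S(2,0) = 12.4945; S(2,1) = 9.7800; S(2,2) = 7.6552
  k=3: S(3,0) = 14.1224; S(3,1) = 11.0542; S(3,2) = 8.6526; S(3,3) = 6.7728
  k=4: S(4,0) = 15.9624; S(4,1) = 12.4945; S(4,2) = 9.7800; S(4,3) = 7.6552; S(4,4) = 5.9921
Terminal payoffs V(N, i) = max(K - S_T, 0):
  V(4,0) = 0.000000; V(4,1) = 0.000000; V(4,2) = 0.000000; V(4,3) = 0.864759; V(4,4) = 2.527902
Backward induction: V(k, i) = exp(-r*dt) * [p * V(k+1, i) + (1-p) * V(k+1, i+1)]; then take max(V_cont, immediate exercise) for American.
  V(3,0) = exp(-r*dt) * [p*0.000000 + (1-p)*0.000000] = 0.000000; exercise = 0.000000; V(3,0) = max -> 0.000000
  V(3,1) = exp(-r*dt) * [p*0.000000 + (1-p)*0.000000] = 0.000000; exercise = 0.000000; V(3,1) = max -> 0.000000
  V(3,2) = exp(-r*dt) * [p*0.000000 + (1-p)*0.864759] = 0.432047; exercise = 0.000000; V(3,2) = max -> 0.432047
  V(3,3) = exp(-r*dt) * [p*0.864759 + (1-p)*2.527902] = 1.689874; exercise = 1.747190; V(3,3) = max -> 1.747190
  V(2,0) = exp(-r*dt) * [p*0.000000 + (1-p)*0.000000] = 0.000000; exercise = 0.000000; V(2,0) = max -> 0.000000
  V(2,1) = exp(-r*dt) * [p*0.000000 + (1-p)*0.432047] = 0.215857; exercise = 0.000000; V(2,1) = max -> 0.215857
  V(2,2) = exp(-r*dt) * [p*0.432047 + (1-p)*1.747190] = 1.086207; exercise = 0.864759; V(2,2) = max -> 1.086207
  V(1,0) = exp(-r*dt) * [p*0.000000 + (1-p)*0.215857] = 0.107846; exercise = 0.000000; V(1,0) = max -> 0.107846
  V(1,1) = exp(-r*dt) * [p*0.215857 + (1-p)*1.086207] = 0.649245; exercise = 0.000000; V(1,1) = max -> 0.649245
  V(0,0) = exp(-r*dt) * [p*0.107846 + (1-p)*0.649245] = 0.377612; exercise = 0.000000; V(0,0) = max -> 0.377612


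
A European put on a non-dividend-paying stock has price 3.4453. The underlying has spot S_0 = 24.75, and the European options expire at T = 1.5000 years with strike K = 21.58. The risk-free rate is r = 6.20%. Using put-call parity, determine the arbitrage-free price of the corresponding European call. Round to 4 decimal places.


Put-call parity: C - P = S_0 * exp(-qT) - K * exp(-rT).
S_0 * exp(-qT) = 24.7500 * 1.00000000 = 24.75000000
K * exp(-rT) = 21.5800 * 0.91119350 = 19.66355574
C = P + S*exp(-qT) - K*exp(-rT)
C = 3.4453 + 24.75000000 - 19.66355574 = 8.5317

Answer: Call price = 8.5317


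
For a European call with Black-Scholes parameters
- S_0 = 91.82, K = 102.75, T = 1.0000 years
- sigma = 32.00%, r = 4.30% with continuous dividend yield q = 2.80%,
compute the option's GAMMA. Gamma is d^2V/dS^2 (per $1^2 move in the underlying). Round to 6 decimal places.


Answer: Gamma = 0.013065

Derivation:
d1 = -0.1445897330; d2 = -0.4645897330
phi(d1) = 0.3947938186; exp(-qT) = 0.9723883668; exp(-rT) = 0.9579113901
Gamma = exp(-qT) * phi(d1) / (S * sigma * sqrt(T)) = 0.9723883668 * 0.3947938186 / (91.8200 * 0.3200 * 1.0000000000) = 0.013065


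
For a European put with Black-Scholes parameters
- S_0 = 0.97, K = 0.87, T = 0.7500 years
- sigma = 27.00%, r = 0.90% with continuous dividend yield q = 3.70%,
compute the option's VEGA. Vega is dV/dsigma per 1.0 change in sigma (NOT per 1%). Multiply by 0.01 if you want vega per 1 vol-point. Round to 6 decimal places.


Answer: Vega = 0.288741

Derivation:
d1 = 0.4924171685; d2 = 0.2585903095
phi(d1) = 0.3533925264; exp(-qT) = 0.9726314943; exp(-rT) = 0.9932727301
Vega = S * exp(-qT) * phi(d1) * sqrt(T) = 0.9700 * 0.9726314943 * 0.3533925264 * 0.8660254038 = 0.288741


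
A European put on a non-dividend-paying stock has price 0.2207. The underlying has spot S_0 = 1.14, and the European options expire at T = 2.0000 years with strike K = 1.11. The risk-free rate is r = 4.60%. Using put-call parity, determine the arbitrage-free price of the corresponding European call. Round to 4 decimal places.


Put-call parity: C - P = S_0 * exp(-qT) - K * exp(-rT).
S_0 * exp(-qT) = 1.1400 * 1.00000000 = 1.14000000
K * exp(-rT) = 1.1100 * 0.91210515 = 1.01243672
C = P + S*exp(-qT) - K*exp(-rT)
C = 0.2207 + 1.14000000 - 1.01243672 = 0.3483

Answer: Call price = 0.3483


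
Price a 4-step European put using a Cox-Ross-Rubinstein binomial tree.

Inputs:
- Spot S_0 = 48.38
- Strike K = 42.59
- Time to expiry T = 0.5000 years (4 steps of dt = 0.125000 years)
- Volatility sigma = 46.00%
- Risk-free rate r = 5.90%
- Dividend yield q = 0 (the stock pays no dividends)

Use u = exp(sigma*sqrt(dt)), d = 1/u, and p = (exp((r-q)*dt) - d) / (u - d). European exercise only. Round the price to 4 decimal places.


dt = T/N = 0.125000
u = exp(sigma*sqrt(dt)) = 1.176607; d = 1/u = 0.849902
p = (exp((r-q)*dt) - d) / (u - d) = 0.482088
Discount per step: exp(-r*dt) = 0.992652
Stock lattice S(k, i) with i counting down-moves:
  k=0: S(0,0) = 48.3800
  k=1: S(1,0) = 56.9242; S(1,1) = 41.1182
  k=2: S(2,0) = 66.9774; S(2,1) = 48.3800; S(2,2) = 34.9465
  k=3: S(3,0) = 78.8061; S(3,1) = 56.9242; S(3,2) = 41.1182; S(3,3) = 29.7011
  k=4: S(4,0) = 92.7238; S(4,1) = 66.9774; S(4,2) = 48.3800; S(4,3) = 34.9465; S(4,4) = 25.2430
Terminal payoffs V(N, i) = max(K - S_T, 0):
  V(4,0) = 0.000000; V(4,1) = 0.000000; V(4,2) = 0.000000; V(4,3) = 7.643533; V(4,4) = 17.347016
Backward induction: V(k, i) = exp(-r*dt) * [p * V(k+1, i) + (1-p) * V(k+1, i+1)].
  V(3,0) = exp(-r*dt) * [p*0.000000 + (1-p)*0.000000] = 0.000000
  V(3,1) = exp(-r*dt) * [p*0.000000 + (1-p)*0.000000] = 0.000000
  V(3,2) = exp(-r*dt) * [p*0.000000 + (1-p)*7.643533] = 3.929589
  V(3,3) = exp(-r*dt) * [p*7.643533 + (1-p)*17.347016] = 12.575991
  V(2,0) = exp(-r*dt) * [p*0.000000 + (1-p)*0.000000] = 0.000000
  V(2,1) = exp(-r*dt) * [p*0.000000 + (1-p)*3.929589] = 2.020227
  V(2,2) = exp(-r*dt) * [p*3.929589 + (1-p)*12.575991] = 8.345885
  V(1,0) = exp(-r*dt) * [p*0.000000 + (1-p)*2.020227] = 1.038611
  V(1,1) = exp(-r*dt) * [p*2.020227 + (1-p)*8.345885] = 5.257444
  V(0,0) = exp(-r*dt) * [p*1.038611 + (1-p)*5.257444] = 3.199908

Answer: Price = V(0,0) = 3.1999


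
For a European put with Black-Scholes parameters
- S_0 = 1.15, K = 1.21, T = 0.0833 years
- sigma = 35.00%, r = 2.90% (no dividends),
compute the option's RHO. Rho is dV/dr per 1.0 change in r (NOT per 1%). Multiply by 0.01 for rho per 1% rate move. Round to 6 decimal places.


d1 = -0.4290464337; d2 = -0.5300625216
phi(d1) = 0.3638626003; exp(-qT) = 1.0000000000; exp(-rT) = 0.9975872155
N(-d2) = 0.7019657085
Rho = -K*T*exp(-rT)*N(-d2) = -1.2100 * 0.0833 * 0.9975872155 * 0.7019657085 = -0.070583

Answer: Rho = -0.070583


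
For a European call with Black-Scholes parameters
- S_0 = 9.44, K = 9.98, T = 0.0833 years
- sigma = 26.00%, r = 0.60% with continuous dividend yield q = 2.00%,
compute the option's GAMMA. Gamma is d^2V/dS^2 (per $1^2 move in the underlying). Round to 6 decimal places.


d1 = -0.7193149574; d2 = -0.7943554798
phi(d1) = 0.3080030673; exp(-qT) = 0.9983353870; exp(-rT) = 0.9995003249
Gamma = exp(-qT) * phi(d1) / (S * sigma * sqrt(T)) = 0.9983353870 * 0.3080030673 / (9.4400 * 0.2600 * 0.2886173938) = 0.434074

Answer: Gamma = 0.434074


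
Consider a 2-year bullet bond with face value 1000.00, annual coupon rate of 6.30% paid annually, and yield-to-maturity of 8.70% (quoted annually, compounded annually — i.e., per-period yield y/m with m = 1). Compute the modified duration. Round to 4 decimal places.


Coupon per period c = face * coupon_rate / m = 63.000000
Periods per year m = 1; per-period yield y/m = 0.087000
Number of cashflows N = 2
Cashflows (t years, CF_t, discount factor 1/(1+y/m)^(m*t), PV):
  t = 1.0000: CF_t = 63.000000, DF = 0.919963, PV = 57.957682
  t = 2.0000: CF_t = 1063.000000, DF = 0.846332, PV = 899.651226
Price P = sum_t PV_t = 957.608908
First compute Macaulay numerator sum_t t * PV_t:
  t * PV_t at t = 1.0000: 57.957682
  t * PV_t at t = 2.0000: 1799.302453
Macaulay duration D = 1857.260135 / 957.608908 = 1.939477
Modified duration = D / (1 + y/m) = 1.939477 / (1 + 0.087000) = 1.784247

Answer: Modified duration = 1.7842


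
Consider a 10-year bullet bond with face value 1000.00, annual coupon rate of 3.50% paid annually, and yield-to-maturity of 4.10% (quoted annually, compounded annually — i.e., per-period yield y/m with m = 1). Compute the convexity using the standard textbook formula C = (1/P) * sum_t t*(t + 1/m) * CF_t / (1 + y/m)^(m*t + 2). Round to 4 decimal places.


Answer: Convexity = 82.3517

Derivation:
Coupon per period c = face * coupon_rate / m = 35.000000
Periods per year m = 1; per-period yield y/m = 0.041000
Number of cashflows N = 10
Cashflows (t years, CF_t, discount factor 1/(1+y/m)^(m*t), PV):
  t = 1.0000: CF_t = 35.000000, DF = 0.960615, PV = 33.621518
  t = 2.0000: CF_t = 35.000000, DF = 0.922781, PV = 32.297327
  t = 3.0000: CF_t = 35.000000, DF = 0.886437, PV = 31.025290
  t = 4.0000: CF_t = 35.000000, DF = 0.851524, PV = 29.803353
  t = 5.0000: CF_t = 35.000000, DF = 0.817987, PV = 28.629542
  t = 6.0000: CF_t = 35.000000, DF = 0.785770, PV = 27.501961
  t = 7.0000: CF_t = 35.000000, DF = 0.754823, PV = 26.418791
  t = 8.0000: CF_t = 35.000000, DF = 0.725094, PV = 25.378281
  t = 9.0000: CF_t = 35.000000, DF = 0.696536, PV = 24.378753
  t = 10.0000: CF_t = 1035.000000, DF = 0.669103, PV = 692.521171
Price P = sum_t PV_t = 951.575987
Convexity numerator sum_t t*(t + 1/m) * CF_t / (1+y/m)^(m*t + 2):
  t = 1.0000: term = 62.050581
  t = 2.0000: term = 178.820118
  t = 3.0000: term = 343.554501
  t = 4.0000: term = 550.039227
  t = 5.0000: term = 792.563727
  t = 6.0000: term = 1065.887818
  t = 7.0000: term = 1365.210141
  t = 8.0000: term = 1686.138503
  t = 9.0000: term = 2024.661988
  t = 10.0000: term = 70294.975002
Convexity = (1/P) * sum = 78363.901606 / 951.575987 = 82.351701


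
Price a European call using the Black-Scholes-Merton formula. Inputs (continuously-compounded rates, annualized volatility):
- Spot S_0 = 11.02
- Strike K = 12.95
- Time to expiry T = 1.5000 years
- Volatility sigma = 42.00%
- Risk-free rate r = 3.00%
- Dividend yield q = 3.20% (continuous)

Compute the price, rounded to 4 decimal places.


d1 = (ln(S/K) + (r - q + 0.5*sigma^2) * T) / (sigma * sqrt(T)) = -0.06237253
d2 = d1 - sigma * sqrt(T) = -0.57676538
exp(-rT) = 0.95599748; exp(-qT) = 0.95313379
C = S_0 * exp(-qT) * N(d1) - K * exp(-rT) * N(d2)
N(d1) = 0.47513308; N(d2) = 0.28204898
C = 11.0200 * 0.95313379 * 0.47513308 - 12.9500 * 0.95599748 * 0.28204898 = 1.4988

Answer: Price = 1.4988


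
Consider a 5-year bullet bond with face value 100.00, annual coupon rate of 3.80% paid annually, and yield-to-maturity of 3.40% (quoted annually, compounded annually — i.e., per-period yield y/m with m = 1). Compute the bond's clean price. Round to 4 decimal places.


Answer: Price = 101.8111

Derivation:
Coupon per period c = face * coupon_rate / m = 3.800000
Periods per year m = 1; per-period yield y/m = 0.034000
Number of cashflows N = 5
Cashflows (t years, CF_t, discount factor 1/(1+y/m)^(m*t), PV):
  t = 1.0000: CF_t = 3.800000, DF = 0.967118, PV = 3.675048
  t = 2.0000: CF_t = 3.800000, DF = 0.935317, PV = 3.554205
  t = 3.0000: CF_t = 3.800000, DF = 0.904562, PV = 3.437336
  t = 4.0000: CF_t = 3.800000, DF = 0.874818, PV = 3.324309
  t = 5.0000: CF_t = 103.800000, DF = 0.846052, PV = 87.820248
Price P = sum_t PV_t = 101.811147


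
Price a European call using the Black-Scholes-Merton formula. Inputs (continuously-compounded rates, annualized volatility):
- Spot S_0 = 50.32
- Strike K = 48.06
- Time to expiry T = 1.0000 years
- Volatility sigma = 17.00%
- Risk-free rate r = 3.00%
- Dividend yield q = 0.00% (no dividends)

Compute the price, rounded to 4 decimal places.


Answer: Price = 5.4456

Derivation:
d1 = (ln(S/K) + (r - q + 0.5*sigma^2) * T) / (sigma * sqrt(T)) = 0.53177872
d2 = d1 - sigma * sqrt(T) = 0.36177872
exp(-rT) = 0.97044553; exp(-qT) = 1.00000000
C = S_0 * exp(-qT) * N(d1) - K * exp(-rT) * N(d2)
N(d1) = 0.70256037; N(d2) = 0.64124130
C = 50.3200 * 1.00000000 * 0.70256037 - 48.0600 * 0.97044553 * 0.64124130 = 5.4456


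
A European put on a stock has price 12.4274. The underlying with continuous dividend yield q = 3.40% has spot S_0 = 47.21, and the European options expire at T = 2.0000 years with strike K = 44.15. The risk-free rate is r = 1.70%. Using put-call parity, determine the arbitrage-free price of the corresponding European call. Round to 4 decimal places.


Put-call parity: C - P = S_0 * exp(-qT) - K * exp(-rT).
S_0 * exp(-qT) = 47.2100 * 0.93426047 = 44.10643696
K * exp(-rT) = 44.1500 * 0.96657150 = 42.67413193
C = P + S*exp(-qT) - K*exp(-rT)
C = 12.4274 + 44.10643696 - 42.67413193 = 13.8597

Answer: Call price = 13.8597


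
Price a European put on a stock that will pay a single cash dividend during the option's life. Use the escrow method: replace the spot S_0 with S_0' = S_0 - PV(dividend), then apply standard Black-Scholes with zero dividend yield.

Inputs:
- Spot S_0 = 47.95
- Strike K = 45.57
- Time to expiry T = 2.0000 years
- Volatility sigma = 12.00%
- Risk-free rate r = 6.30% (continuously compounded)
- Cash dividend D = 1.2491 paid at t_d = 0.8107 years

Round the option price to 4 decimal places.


Answer: Price = 0.7442

Derivation:
PV(D) = D * exp(-r * t_d) = 1.2491 * 0.95020826 = 1.18690513
S_0' = S_0 - PV(D) = 47.9500 - 1.18690513 = 46.76309487
d1 = (ln(S_0'/K) + (r + sigma^2/2)*T) / (sigma*sqrt(T)) = 0.97960638
d2 = d1 - sigma*sqrt(T) = 0.80990075
exp(-rT) = 0.88161485
N(-d1) = 0.16364023; N(-d2) = 0.20899861
P = K * exp(-rT) * N(-d2) - S_0' * N(-d1) = 45.5700 * 0.88161485 * 0.20899861 - 46.76309487 * 0.16364023 = 0.7442


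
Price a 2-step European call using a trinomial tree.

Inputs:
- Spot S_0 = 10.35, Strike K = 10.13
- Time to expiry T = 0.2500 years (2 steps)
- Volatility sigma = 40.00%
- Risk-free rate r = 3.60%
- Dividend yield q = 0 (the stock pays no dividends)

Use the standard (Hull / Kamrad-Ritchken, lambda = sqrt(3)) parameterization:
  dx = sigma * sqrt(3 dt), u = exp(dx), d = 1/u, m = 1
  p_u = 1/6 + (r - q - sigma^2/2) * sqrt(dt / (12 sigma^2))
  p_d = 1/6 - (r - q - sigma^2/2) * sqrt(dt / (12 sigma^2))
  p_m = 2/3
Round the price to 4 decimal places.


dt = T/N = 0.125000; dx = sigma*sqrt(3*dt) = 0.244949
u = exp(dx) = 1.277556; d = 1/u = 0.782744
p_u = 0.155440, p_m = 0.666667, p_d = 0.177893
Discount per step: exp(-r*dt) = 0.995510
Stock lattice S(k, j) with j the centered position index:
  k=0: S(0,+0) = 10.3500
  k=1: S(1,-1) = 8.1014; S(1,+0) = 10.3500; S(1,+1) = 13.2227
  k=2: S(2,-2) = 6.3413; S(2,-1) = 8.1014; S(2,+0) = 10.3500; S(2,+1) = 13.2227; S(2,+2) = 16.8927
Terminal payoffs V(N, j) = max(S_T - K, 0):
  V(2,-2) = 0.000000; V(2,-1) = 0.000000; V(2,+0) = 0.220000; V(2,+1) = 3.092706; V(2,+2) = 6.762749
Backward induction: V(k, j) = exp(-r*dt) * [p_u * V(k+1, j+1) + p_m * V(k+1, j) + p_d * V(k+1, j-1)]
  V(1,-1) = exp(-r*dt) * [p_u*0.220000 + p_m*0.000000 + p_d*0.000000] = 0.034043
  V(1,+0) = exp(-r*dt) * [p_u*3.092706 + p_m*0.220000 + p_d*0.000000] = 0.624579
  V(1,+1) = exp(-r*dt) * [p_u*6.762749 + p_m*3.092706 + p_d*0.220000] = 3.137988
  V(0,+0) = exp(-r*dt) * [p_u*3.137988 + p_m*0.624579 + p_d*0.034043] = 0.906124

Answer: Price = V(0,0) = 0.9061


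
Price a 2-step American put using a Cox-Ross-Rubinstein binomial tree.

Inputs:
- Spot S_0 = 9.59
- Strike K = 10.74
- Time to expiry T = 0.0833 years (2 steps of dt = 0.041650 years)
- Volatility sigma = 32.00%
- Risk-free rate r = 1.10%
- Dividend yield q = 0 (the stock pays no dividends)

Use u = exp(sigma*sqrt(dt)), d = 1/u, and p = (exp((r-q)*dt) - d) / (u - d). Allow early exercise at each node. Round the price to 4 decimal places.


Answer: Price = V(0,0) = 1.1873

Derivation:
dt = T/N = 0.041650
u = exp(sigma*sqrt(dt)) = 1.067486; d = 1/u = 0.936780
p = (exp((r-q)*dt) - d) / (u - d) = 0.487185
Discount per step: exp(-r*dt) = 0.999542
Stock lattice S(k, i) with i counting down-moves:
  k=0: S(0,0) = 9.5900
  k=1: S(1,0) = 10.2372; S(1,1) = 8.9837
  k=2: S(2,0) = 10.9281; S(2,1) = 9.5900; S(2,2) = 8.4158
Terminal payoffs V(N, i) = max(K - S_T, 0):
  V(2,0) = 0.000000; V(2,1) = 1.150000; V(2,2) = 2.324228
Backward induction: V(k, i) = exp(-r*dt) * [p * V(k+1, i) + (1-p) * V(k+1, i+1)]; then take max(V_cont, immediate exercise) for American.
  V(1,0) = exp(-r*dt) * [p*0.000000 + (1-p)*1.150000] = 0.589467; exercise = 0.502806; V(1,0) = max -> 0.589467
  V(1,1) = exp(-r*dt) * [p*1.150000 + (1-p)*2.324228] = 1.751359; exercise = 1.756278; V(1,1) = max -> 1.756278
  V(0,0) = exp(-r*dt) * [p*0.589467 + (1-p)*1.756278] = 1.187281; exercise = 1.150000; V(0,0) = max -> 1.187281


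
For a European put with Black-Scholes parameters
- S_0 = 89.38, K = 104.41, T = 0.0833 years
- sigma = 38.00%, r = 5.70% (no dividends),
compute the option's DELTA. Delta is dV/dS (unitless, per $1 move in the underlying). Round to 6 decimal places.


d1 = -1.3190487139; d2 = -1.4287233236
phi(d1) = 0.1671467202; exp(-qT) = 1.0000000000; exp(-rT) = 0.9952631544
N(-d1) = 0.9064235864
Delta = -exp(-qT) * N(-d1) = -1.0000000000 * 0.9064235864 = -0.906424

Answer: Delta = -0.906424


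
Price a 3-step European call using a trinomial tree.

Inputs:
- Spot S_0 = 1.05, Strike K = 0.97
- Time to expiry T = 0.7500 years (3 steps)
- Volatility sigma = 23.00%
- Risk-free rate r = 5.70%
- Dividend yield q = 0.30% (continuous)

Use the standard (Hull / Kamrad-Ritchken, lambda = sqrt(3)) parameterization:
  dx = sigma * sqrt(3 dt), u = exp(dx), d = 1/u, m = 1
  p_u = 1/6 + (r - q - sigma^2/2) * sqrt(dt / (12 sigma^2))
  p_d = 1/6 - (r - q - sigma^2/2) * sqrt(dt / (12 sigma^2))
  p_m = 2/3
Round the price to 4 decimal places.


Answer: Price = V(0,0) = 0.1530

Derivation:
dt = T/N = 0.250000; dx = sigma*sqrt(3*dt) = 0.199186
u = exp(dx) = 1.220409; d = 1/u = 0.819398
p_u = 0.183956, p_m = 0.666667, p_d = 0.149378
Discount per step: exp(-r*dt) = 0.985851
Stock lattice S(k, j) with j the centered position index:
  k=0: S(0,+0) = 1.0500
  k=1: S(1,-1) = 0.8604; S(1,+0) = 1.0500; S(1,+1) = 1.2814
  k=2: S(2,-2) = 0.7050; S(2,-1) = 0.8604; S(2,+0) = 1.0500; S(2,+1) = 1.2814; S(2,+2) = 1.5639
  k=3: S(3,-3) = 0.5777; S(3,-2) = 0.7050; S(3,-1) = 0.8604; S(3,+0) = 1.0500; S(3,+1) = 1.2814; S(3,+2) = 1.5639; S(3,+3) = 1.9086
Terminal payoffs V(N, j) = max(S_T - K, 0):
  V(3,-3) = 0.000000; V(3,-2) = 0.000000; V(3,-1) = 0.000000; V(3,+0) = 0.080000; V(3,+1) = 0.311429; V(3,+2) = 0.593867; V(3,+3) = 0.938557
Backward induction: V(k, j) = exp(-r*dt) * [p_u * V(k+1, j+1) + p_m * V(k+1, j) + p_d * V(k+1, j-1)]
  V(2,-2) = exp(-r*dt) * [p_u*0.000000 + p_m*0.000000 + p_d*0.000000] = 0.000000
  V(2,-1) = exp(-r*dt) * [p_u*0.080000 + p_m*0.000000 + p_d*0.000000] = 0.014508
  V(2,+0) = exp(-r*dt) * [p_u*0.311429 + p_m*0.080000 + p_d*0.000000] = 0.109057
  V(2,+1) = exp(-r*dt) * [p_u*0.593867 + p_m*0.311429 + p_d*0.080000] = 0.324163
  V(2,+2) = exp(-r*dt) * [p_u*0.938557 + p_m*0.593867 + p_d*0.311429] = 0.606382
  V(1,-1) = exp(-r*dt) * [p_u*0.109057 + p_m*0.014508 + p_d*0.000000] = 0.029313
  V(1,+0) = exp(-r*dt) * [p_u*0.324163 + p_m*0.109057 + p_d*0.014508] = 0.132601
  V(1,+1) = exp(-r*dt) * [p_u*0.606382 + p_m*0.324163 + p_d*0.109057] = 0.339080
  V(0,+0) = exp(-r*dt) * [p_u*0.339080 + p_m*0.132601 + p_d*0.029313] = 0.152960
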